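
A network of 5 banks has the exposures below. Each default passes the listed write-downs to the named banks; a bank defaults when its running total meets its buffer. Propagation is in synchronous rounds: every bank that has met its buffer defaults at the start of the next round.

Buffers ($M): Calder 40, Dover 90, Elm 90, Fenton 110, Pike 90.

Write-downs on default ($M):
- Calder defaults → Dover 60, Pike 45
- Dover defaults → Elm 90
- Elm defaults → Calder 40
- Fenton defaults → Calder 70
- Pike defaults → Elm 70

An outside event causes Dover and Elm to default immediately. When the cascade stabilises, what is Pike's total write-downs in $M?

45

Round 1 — Dover, Elm default (initial).
  Calder: +40 → 40 ≥ 40
Round 2 — Calder defaults.
  Pike: +45 → 45 < 90
No further defaults.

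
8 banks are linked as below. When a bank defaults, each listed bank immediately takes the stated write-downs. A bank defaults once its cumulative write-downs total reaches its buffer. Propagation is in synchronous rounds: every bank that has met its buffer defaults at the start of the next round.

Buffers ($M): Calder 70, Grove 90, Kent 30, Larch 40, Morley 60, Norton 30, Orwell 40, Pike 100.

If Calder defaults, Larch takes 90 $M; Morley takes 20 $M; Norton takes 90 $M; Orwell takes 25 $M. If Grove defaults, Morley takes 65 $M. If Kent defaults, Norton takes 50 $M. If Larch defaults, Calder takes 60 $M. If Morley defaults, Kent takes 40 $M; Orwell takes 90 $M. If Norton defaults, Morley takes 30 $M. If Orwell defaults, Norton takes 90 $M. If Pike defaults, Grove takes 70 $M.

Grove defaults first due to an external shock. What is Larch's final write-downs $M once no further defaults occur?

Round 1 — Grove defaults (initial).
  Morley: +65 → 65 ≥ 60
Round 2 — Morley defaults.
  Kent: +40 → 40 ≥ 30
  Orwell: +90 → 90 ≥ 40
Round 3 — Kent, Orwell default.
  Norton: +50+90 → 140 ≥ 30
Round 4 — Norton defaults.
No further defaults.

0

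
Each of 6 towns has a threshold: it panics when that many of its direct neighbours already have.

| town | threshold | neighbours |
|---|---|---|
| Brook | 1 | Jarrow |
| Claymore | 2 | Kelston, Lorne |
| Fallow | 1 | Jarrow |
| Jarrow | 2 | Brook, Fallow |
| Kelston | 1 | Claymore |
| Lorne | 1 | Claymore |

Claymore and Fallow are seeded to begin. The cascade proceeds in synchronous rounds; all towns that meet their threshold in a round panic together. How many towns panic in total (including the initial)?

Round 1 — Claymore, Fallow panic (initial).
Round 2 — checking thresholds:
  Jarrow: 1 of 2 neighbours < 2, holds.
  Kelston: 1 of 1 neighbours ≥ 1, panics.
  Lorne: 1 of 1 neighbours ≥ 1, panics.
Round 3 — no new panics; cascade stops.

4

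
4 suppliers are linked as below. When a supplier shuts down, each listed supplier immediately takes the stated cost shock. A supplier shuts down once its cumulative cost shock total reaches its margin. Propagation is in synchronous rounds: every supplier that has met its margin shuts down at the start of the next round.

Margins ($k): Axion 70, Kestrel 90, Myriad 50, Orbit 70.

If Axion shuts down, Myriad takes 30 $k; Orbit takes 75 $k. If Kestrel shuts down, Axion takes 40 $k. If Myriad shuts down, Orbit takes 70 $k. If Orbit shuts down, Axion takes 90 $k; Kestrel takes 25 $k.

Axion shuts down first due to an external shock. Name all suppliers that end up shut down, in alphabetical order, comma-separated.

Axion, Orbit

Round 1 — Axion shuts down (initial).
  Myriad: +30 → 30 < 50
  Orbit: +75 → 75 ≥ 70
Round 2 — Orbit shuts down.
  Kestrel: +25 → 25 < 90
No further shutdowns.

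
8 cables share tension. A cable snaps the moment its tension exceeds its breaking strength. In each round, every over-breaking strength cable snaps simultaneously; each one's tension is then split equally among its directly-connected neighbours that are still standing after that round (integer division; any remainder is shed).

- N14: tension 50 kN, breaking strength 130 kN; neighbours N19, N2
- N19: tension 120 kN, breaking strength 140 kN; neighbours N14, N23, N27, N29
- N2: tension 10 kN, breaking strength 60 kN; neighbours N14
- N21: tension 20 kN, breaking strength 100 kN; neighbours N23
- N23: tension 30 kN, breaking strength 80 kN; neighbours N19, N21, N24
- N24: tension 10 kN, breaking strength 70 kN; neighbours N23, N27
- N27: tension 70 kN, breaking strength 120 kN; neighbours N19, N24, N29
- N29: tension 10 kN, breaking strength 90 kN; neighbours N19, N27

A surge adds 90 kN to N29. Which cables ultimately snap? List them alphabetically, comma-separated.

N19, N23, N24, N27, N29

Round 1 — N29 at 100 > 90. N29 snaps.
  N29 sheds 100 kN to N19, N27: 50 each.
    N19: 120+50 = 170 > 140
    N27: 70+50 = 120 ≤ 120
Round 2 — N19 snaps.
  N19 sheds 170 kN to N14, N23, N27: 56 each (2 lost).
    N14: 50+56 = 106 ≤ 130
    N23: 30+56 = 86 > 80
    N27: 120+56 = 176 > 120
Round 3 — N23, N27 snap.
  N23 sheds 86 kN to N21, N24: 43 each.
    N21: 20+43 = 63 ≤ 100
    N24: 10+43 = 53 ≤ 70
  N27 sheds 176 kN to N24: 176 each.
    N24: 53+176 = 229 > 70
Round 4 — N24 snaps.
  N24 sheds 229 kN: no online neighbours, lost.
No further breaks.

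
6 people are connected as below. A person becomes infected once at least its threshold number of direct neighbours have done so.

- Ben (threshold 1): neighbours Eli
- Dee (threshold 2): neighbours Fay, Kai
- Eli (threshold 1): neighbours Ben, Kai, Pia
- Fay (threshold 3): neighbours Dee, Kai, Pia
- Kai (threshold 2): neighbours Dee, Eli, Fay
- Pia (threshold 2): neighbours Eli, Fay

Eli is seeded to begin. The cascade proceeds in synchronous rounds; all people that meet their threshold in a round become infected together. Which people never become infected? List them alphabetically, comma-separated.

Round 1 — Eli becomes infected (initial).
Round 2 — checking thresholds:
  Ben: 1 of 1 neighbours ≥ 1, becomes infected.
  Kai: 1 of 3 neighbours < 2, not yet.
  Pia: 1 of 2 neighbours < 2, not yet.
Round 3 — no new infections; cascade stops.

Dee, Fay, Kai, Pia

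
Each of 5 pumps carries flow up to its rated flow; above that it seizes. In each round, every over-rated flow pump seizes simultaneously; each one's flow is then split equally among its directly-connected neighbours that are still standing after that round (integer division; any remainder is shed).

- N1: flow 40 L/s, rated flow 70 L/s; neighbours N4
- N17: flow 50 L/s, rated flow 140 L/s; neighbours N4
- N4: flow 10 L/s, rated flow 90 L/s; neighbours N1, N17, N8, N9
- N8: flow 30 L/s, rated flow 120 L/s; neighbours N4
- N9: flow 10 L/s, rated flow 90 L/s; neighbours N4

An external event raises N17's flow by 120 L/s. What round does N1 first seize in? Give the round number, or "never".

3

Round 1 — N17 at 170 > 140. N17 seizes.
  N17 sheds 170 L/s to N4: 170 each.
    N4: 10+170 = 180 > 90
Round 2 — N4 seizes.
  N4 sheds 180 L/s to N1, N8, N9: 60 each.
    N1: 40+60 = 100 > 70
    N8: 30+60 = 90 ≤ 120
    N9: 10+60 = 70 ≤ 90
Round 3 — N1 seizes.
  N1 sheds 100 L/s: no online neighbours, lost.
No further seizures.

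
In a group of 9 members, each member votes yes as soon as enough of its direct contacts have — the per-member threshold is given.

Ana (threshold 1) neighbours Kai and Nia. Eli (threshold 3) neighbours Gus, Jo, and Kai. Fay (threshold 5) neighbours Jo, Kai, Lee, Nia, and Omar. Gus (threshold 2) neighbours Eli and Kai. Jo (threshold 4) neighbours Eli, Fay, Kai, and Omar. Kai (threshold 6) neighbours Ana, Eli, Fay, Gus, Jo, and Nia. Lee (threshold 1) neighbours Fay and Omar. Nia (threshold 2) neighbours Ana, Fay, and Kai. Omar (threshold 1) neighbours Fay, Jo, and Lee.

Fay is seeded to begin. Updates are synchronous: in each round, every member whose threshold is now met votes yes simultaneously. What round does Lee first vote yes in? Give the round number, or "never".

Round 1 — Fay votes yes (initial).
Round 2 — checking thresholds:
  Jo: 1 of 4 neighbours < 4, not yet.
  Kai: 1 of 6 neighbours < 6, not yet.
  Lee: 1 of 2 neighbours ≥ 1, votes yes.
  Nia: 1 of 3 neighbours < 2, not yet.
  Omar: 1 of 3 neighbours ≥ 1, votes yes.
Round 3 — no new yes votes; cascade stops.

2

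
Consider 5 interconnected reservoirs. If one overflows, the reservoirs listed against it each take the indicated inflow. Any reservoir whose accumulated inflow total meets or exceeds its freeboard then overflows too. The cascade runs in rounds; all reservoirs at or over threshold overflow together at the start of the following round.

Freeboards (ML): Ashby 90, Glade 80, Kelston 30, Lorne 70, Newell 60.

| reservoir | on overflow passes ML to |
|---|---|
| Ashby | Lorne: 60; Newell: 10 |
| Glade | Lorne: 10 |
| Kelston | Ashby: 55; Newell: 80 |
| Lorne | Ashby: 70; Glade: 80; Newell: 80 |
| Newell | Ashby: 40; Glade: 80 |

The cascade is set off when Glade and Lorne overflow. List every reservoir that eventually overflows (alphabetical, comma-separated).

Ashby, Glade, Lorne, Newell

Round 1 — Glade, Lorne overflow (initial).
  Ashby: +70 → 70 < 90
  Newell: +80 → 80 ≥ 60
Round 2 — Newell overflows.
  Ashby: +40 → 110 ≥ 90
Round 3 — Ashby overflows.
No further overflows.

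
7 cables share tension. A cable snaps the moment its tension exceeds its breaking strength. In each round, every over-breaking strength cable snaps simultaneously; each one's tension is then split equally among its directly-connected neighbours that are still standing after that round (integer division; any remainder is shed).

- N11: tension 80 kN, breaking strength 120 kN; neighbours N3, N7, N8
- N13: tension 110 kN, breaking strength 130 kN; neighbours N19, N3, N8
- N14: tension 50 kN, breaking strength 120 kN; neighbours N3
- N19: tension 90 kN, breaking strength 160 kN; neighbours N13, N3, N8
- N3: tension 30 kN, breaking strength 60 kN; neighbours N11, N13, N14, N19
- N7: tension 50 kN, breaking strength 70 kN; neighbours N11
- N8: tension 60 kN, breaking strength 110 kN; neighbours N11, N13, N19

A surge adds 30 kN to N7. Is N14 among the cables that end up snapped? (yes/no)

Round 1 — N7 at 80 > 70. N7 snaps.
  N7 sheds 80 kN to N11: 80 each.
    N11: 80+80 = 160 > 120
Round 2 — N11 snaps.
  N11 sheds 160 kN to N3, N8: 80 each.
    N3: 30+80 = 110 > 60
    N8: 60+80 = 140 > 110
Round 3 — N3, N8 snap.
  N3 sheds 110 kN to N13, N14, N19: 36 each (2 lost).
    N13: 110+36 = 146 > 130
    N14: 50+36 = 86 ≤ 120
    N19: 90+36 = 126 ≤ 160
  N8 sheds 140 kN to N13, N19: 70 each.
    N13: 146+70 = 216 > 130
    N19: 126+70 = 196 > 160
Round 4 — N13, N19 snap.
  N13 sheds 216 kN: no online neighbours, lost.
  N19 sheds 196 kN: no online neighbours, lost.
No further breaks.

no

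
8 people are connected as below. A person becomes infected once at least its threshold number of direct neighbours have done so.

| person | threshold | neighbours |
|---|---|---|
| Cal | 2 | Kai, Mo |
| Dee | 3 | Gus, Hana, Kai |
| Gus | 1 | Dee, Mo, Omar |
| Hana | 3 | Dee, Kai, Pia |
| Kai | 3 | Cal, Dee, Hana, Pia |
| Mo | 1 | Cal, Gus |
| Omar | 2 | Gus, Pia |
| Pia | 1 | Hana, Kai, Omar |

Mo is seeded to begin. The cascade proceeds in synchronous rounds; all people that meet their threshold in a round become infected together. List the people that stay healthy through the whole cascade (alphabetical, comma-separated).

Cal, Dee, Hana, Kai, Omar, Pia

Round 1 — Mo becomes infected (initial).
Round 2 — checking thresholds:
  Cal: 1 of 2 neighbours < 2, not yet.
  Gus: 1 of 3 neighbours ≥ 1, becomes infected.
Round 3 — no new infections; cascade stops.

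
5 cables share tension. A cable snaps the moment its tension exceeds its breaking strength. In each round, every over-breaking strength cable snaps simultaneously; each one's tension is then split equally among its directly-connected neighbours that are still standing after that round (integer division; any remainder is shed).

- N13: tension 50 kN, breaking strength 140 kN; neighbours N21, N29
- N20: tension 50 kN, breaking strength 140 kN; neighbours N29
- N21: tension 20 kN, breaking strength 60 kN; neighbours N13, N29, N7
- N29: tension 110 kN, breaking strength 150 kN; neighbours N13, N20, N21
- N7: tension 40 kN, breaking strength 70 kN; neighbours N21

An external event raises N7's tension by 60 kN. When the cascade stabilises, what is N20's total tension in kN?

135

Round 1 — N7 at 100 > 70. N7 snaps.
  N7 sheds 100 kN to N21: 100 each.
    N21: 20+100 = 120 > 60
Round 2 — N21 snaps.
  N21 sheds 120 kN to N13, N29: 60 each.
    N13: 50+60 = 110 ≤ 140
    N29: 110+60 = 170 > 150
Round 3 — N29 snaps.
  N29 sheds 170 kN to N13, N20: 85 each.
    N13: 110+85 = 195 > 140
    N20: 50+85 = 135 ≤ 140
Round 4 — N13 snaps.
  N13 sheds 195 kN: no online neighbours, lost.
No further breaks.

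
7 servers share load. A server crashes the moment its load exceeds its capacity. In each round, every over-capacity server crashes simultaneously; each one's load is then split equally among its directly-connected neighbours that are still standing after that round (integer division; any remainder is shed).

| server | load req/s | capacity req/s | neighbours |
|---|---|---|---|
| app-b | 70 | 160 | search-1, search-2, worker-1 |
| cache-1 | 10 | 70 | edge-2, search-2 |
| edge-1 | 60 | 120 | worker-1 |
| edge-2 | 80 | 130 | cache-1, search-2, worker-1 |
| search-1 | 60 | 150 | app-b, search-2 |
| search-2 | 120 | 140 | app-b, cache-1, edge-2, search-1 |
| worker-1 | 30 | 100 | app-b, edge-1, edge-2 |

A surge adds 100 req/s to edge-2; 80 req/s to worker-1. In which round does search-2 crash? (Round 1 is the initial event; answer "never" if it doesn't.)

2

Round 1 — edge-2 at 180 > 130; worker-1 at 110 > 100. edge-2, worker-1 crash.
  edge-2 sheds 180 req/s to cache-1, search-2: 90 each.
    cache-1: 10+90 = 100 > 70
    search-2: 120+90 = 210 > 140
  worker-1 sheds 110 req/s to app-b, edge-1: 55 each.
    app-b: 70+55 = 125 ≤ 160
    edge-1: 60+55 = 115 ≤ 120
Round 2 — cache-1, search-2 crash.
  cache-1 sheds 100 req/s: no online neighbours, lost.
  search-2 sheds 210 req/s to app-b, search-1: 105 each.
    app-b: 125+105 = 230 > 160
    search-1: 60+105 = 165 > 150
Round 3 — app-b, search-1 crash.
  app-b sheds 230 req/s: no online neighbours, lost.
  search-1 sheds 165 req/s: no online neighbours, lost.
No further crashes.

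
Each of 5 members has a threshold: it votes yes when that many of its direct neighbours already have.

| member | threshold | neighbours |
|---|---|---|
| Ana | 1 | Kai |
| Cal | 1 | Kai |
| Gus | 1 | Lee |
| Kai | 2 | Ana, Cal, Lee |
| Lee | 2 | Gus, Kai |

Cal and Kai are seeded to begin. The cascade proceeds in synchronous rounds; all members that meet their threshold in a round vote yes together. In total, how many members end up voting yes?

3

Round 1 — Cal, Kai vote yes (initial).
Round 2 — checking thresholds:
  Ana: 1 of 1 neighbours ≥ 1, votes yes.
  Lee: 1 of 2 neighbours < 2, below threshold.
Round 3 — no new yes votes; cascade stops.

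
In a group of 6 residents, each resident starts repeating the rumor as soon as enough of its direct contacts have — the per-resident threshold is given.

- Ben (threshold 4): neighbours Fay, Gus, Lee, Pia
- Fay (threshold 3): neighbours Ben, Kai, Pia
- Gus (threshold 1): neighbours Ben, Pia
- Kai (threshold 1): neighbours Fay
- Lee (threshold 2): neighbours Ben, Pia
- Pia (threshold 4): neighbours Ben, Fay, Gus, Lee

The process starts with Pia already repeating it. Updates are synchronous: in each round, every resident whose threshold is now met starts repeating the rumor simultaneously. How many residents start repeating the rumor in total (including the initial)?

2

Round 1 — Pia starts repeating the rumor (initial).
Round 2 — checking thresholds:
  Ben: 1 of 4 neighbours < 4, below threshold.
  Fay: 1 of 3 neighbours < 3, below threshold.
  Gus: 1 of 2 neighbours ≥ 1, starts repeating the rumor.
  Lee: 1 of 2 neighbours < 2, below threshold.
Round 3 — no new spreads; cascade stops.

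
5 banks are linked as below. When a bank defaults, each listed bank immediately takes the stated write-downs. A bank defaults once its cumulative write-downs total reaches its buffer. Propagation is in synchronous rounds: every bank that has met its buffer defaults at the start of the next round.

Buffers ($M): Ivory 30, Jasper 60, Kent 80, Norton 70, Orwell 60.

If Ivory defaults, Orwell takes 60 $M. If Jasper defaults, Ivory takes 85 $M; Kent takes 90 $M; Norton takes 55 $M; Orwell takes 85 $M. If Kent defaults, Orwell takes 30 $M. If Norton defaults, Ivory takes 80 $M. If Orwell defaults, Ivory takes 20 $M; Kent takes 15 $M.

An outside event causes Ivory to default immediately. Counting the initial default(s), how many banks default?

2

Round 1 — Ivory defaults (initial).
  Orwell: +60 → 60 ≥ 60
Round 2 — Orwell defaults.
  Kent: +15 → 15 < 80
No further defaults.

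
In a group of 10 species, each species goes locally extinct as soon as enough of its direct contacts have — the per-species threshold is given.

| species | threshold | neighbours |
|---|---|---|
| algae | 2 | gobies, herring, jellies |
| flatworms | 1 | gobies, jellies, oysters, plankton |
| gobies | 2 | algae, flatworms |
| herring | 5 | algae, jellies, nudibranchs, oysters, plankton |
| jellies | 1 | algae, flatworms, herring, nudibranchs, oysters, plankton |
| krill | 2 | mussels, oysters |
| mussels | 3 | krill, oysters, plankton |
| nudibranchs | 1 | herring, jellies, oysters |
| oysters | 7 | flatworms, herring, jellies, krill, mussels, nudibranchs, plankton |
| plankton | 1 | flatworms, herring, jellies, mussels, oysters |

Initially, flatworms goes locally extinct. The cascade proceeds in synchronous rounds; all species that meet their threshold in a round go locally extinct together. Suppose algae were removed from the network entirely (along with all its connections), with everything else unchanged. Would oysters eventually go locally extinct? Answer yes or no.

no

With algae removed:
Round 1 — flatworms goes locally extinct (initial).
Round 2 — checking thresholds:
  gobies: 1 of 1 neighbours < 2, not yet.
  jellies: 1 of 5 neighbours ≥ 1, goes locally extinct.
  oysters: 1 of 7 neighbours < 7, not yet.
  plankton: 1 of 5 neighbours ≥ 1, goes locally extinct.
Round 3 — checking thresholds:
  gobies: 1 of 1 neighbours < 2, not yet.
  herring: 2 of 4 neighbours < 5, not yet.
  mussels: 1 of 3 neighbours < 3, not yet.
  nudibranchs: 1 of 3 neighbours ≥ 1, goes locally extinct.
  oysters: 3 of 7 neighbours < 7, not yet.
Round 4 — no new extinctions; cascade stops.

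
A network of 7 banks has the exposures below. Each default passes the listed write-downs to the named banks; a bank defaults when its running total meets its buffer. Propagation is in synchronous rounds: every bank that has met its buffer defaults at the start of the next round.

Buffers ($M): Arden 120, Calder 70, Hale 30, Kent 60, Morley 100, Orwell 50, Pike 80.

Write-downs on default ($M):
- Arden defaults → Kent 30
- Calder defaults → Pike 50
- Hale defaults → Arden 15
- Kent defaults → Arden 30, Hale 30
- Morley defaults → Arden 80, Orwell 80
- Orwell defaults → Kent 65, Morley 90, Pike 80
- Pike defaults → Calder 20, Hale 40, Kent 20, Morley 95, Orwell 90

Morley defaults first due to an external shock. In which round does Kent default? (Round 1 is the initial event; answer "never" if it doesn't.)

Round 1 — Morley defaults (initial).
  Arden: +80 → 80 < 120
  Orwell: +80 → 80 ≥ 50
Round 2 — Orwell defaults.
  Kent: +65 → 65 ≥ 60
  Pike: +80 → 80 ≥ 80
Round 3 — Kent, Pike default.
  Arden: +30 → 110 < 120
  Calder: +20 → 20 < 70
  Hale: +30+40 → 70 ≥ 30
Round 4 — Hale defaults.
  Arden: +15 → 125 ≥ 120
Round 5 — Arden defaults.
No further defaults.

3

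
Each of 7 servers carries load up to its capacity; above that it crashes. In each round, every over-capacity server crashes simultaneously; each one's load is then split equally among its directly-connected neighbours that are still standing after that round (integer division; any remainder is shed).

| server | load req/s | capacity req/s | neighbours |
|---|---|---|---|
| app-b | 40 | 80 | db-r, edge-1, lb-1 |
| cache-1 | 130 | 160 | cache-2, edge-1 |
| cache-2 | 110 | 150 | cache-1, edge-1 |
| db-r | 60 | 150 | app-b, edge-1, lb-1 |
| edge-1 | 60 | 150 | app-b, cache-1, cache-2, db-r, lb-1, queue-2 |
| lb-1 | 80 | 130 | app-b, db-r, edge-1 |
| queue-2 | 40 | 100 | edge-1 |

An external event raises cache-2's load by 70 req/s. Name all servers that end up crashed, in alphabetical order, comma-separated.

Round 1 — cache-2 at 180 > 150. cache-2 crashes.
  cache-2 sheds 180 req/s to cache-1, edge-1: 90 each.
    cache-1: 130+90 = 220 > 160
    edge-1: 60+90 = 150 ≤ 150
Round 2 — cache-1 crashes.
  cache-1 sheds 220 req/s to edge-1: 220 each.
    edge-1: 150+220 = 370 > 150
Round 3 — edge-1 crashes.
  edge-1 sheds 370 req/s to app-b, db-r, lb-1, queue-2: 92 each (2 lost).
    app-b: 40+92 = 132 > 80
    db-r: 60+92 = 152 > 150
    lb-1: 80+92 = 172 > 130
    queue-2: 40+92 = 132 > 100
Round 4 — app-b, db-r, lb-1, queue-2 crash.
  app-b sheds 132 req/s: no online neighbours, lost.
  db-r sheds 152 req/s: no online neighbours, lost.
  lb-1 sheds 172 req/s: no online neighbours, lost.
  queue-2 sheds 132 req/s: no online neighbours, lost.
No further crashes.

app-b, cache-1, cache-2, db-r, edge-1, lb-1, queue-2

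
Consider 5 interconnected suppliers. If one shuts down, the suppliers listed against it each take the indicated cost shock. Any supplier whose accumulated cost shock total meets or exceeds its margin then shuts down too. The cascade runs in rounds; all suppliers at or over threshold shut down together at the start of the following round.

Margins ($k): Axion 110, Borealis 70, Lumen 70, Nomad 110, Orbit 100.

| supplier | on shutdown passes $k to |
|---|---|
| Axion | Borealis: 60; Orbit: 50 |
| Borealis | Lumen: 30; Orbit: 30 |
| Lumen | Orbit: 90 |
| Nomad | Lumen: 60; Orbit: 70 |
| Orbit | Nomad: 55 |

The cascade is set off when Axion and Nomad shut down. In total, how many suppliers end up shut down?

Round 1 — Axion, Nomad shut down (initial).
  Borealis: +60 → 60 < 70
  Lumen: +60 → 60 < 70
  Orbit: +50+70 → 120 ≥ 100
Round 2 — Orbit shuts down.
No further shutdowns.

3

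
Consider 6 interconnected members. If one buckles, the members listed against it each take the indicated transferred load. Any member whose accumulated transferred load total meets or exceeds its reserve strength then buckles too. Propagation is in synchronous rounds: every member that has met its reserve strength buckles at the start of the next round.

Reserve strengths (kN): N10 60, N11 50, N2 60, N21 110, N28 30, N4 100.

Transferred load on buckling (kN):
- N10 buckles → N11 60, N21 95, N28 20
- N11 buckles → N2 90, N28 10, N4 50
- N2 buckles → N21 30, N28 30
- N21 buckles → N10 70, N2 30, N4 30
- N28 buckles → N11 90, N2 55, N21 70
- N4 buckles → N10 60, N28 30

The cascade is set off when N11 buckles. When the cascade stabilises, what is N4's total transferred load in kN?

Round 1 — N11 buckles (initial).
  N2: +90 → 90 ≥ 60
  N28: +10 → 10 < 30
  N4: +50 → 50 < 100
Round 2 — N2 buckles.
  N21: +30 → 30 < 110
  N28: +30 → 40 ≥ 30
Round 3 — N28 buckles.
  N21: +70 → 100 < 110
No further bucklings.

50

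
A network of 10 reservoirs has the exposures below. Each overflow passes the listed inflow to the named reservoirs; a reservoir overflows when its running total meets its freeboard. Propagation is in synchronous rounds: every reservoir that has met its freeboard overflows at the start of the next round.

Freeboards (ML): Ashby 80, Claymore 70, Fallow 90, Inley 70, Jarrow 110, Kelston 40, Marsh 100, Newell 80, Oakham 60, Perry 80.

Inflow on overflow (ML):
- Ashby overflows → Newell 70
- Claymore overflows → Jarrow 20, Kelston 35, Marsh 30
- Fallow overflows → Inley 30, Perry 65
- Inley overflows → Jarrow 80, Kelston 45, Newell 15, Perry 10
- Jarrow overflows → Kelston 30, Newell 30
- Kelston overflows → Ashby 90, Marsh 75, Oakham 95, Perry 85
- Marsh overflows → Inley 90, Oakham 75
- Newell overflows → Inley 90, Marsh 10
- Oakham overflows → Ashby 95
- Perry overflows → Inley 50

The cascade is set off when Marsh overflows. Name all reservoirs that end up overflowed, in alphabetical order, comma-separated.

Round 1 — Marsh overflows (initial).
  Inley: +90 → 90 ≥ 70
  Oakham: +75 → 75 ≥ 60
Round 2 — Inley, Oakham overflow.
  Ashby: +95 → 95 ≥ 80
  Jarrow: +80 → 80 < 110
  Kelston: +45 → 45 ≥ 40
  Newell: +15 → 15 < 80
  Perry: +10 → 10 < 80
Round 3 — Ashby, Kelston overflow.
  Newell: +70 → 85 ≥ 80
  Perry: +85 → 95 ≥ 80
Round 4 — Newell, Perry overflow.
No further overflows.

Ashby, Inley, Kelston, Marsh, Newell, Oakham, Perry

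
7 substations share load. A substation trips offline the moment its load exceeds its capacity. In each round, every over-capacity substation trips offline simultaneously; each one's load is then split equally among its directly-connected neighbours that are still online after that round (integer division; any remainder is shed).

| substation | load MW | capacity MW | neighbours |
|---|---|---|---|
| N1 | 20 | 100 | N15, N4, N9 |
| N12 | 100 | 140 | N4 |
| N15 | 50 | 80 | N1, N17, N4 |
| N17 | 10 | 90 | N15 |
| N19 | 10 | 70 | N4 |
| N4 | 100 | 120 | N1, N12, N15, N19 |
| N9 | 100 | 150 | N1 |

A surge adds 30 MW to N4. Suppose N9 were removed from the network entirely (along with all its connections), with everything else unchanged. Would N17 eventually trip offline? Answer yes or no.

no

With N9 removed:
Round 1 — N4 at 130 > 120. N4 trips offline.
  N4 sheds 130 MW to N1, N12, N15, N19: 32 each (2 lost).
    N1: 20+32 = 52 ≤ 100
    N12: 100+32 = 132 ≤ 140
    N15: 50+32 = 82 > 80
    N19: 10+32 = 42 ≤ 70
Round 2 — N15 trips offline.
  N15 sheds 82 MW to N1, N17: 41 each.
    N1: 52+41 = 93 ≤ 100
    N17: 10+41 = 51 ≤ 90
No further trips.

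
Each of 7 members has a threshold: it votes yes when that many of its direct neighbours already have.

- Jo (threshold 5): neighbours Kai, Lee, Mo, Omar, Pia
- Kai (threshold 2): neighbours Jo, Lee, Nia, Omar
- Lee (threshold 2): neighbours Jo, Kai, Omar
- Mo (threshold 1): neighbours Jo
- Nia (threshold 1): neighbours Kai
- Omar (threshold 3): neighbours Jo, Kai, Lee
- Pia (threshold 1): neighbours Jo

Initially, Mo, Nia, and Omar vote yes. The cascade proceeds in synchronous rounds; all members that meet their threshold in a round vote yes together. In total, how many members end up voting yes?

5

Round 1 — Mo, Nia, Omar vote yes (initial).
Round 2 — checking thresholds:
  Jo: 2 of 5 neighbours < 5, below threshold.
  Kai: 2 of 4 neighbours ≥ 2, votes yes.
  Lee: 1 of 3 neighbours < 2, below threshold.
Round 3 — checking thresholds:
  Jo: 3 of 5 neighbours < 5, below threshold.
  Lee: 2 of 3 neighbours ≥ 2, votes yes.
Round 4 — no new yes votes; cascade stops.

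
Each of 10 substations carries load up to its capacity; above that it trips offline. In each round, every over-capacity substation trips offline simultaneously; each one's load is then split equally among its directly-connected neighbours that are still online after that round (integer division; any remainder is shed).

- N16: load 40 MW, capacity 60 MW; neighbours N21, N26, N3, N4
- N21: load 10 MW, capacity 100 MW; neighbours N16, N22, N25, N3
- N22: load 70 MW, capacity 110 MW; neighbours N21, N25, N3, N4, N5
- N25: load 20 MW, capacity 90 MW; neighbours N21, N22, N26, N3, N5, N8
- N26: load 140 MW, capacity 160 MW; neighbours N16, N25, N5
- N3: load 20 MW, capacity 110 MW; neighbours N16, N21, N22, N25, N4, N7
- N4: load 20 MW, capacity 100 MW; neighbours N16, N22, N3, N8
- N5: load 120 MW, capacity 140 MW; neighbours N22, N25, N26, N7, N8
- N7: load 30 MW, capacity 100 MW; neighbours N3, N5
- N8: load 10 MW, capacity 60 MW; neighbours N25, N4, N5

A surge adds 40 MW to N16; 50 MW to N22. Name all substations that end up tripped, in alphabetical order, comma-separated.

Round 1 — N16 at 80 > 60; N22 at 120 > 110. N16, N22 trip offline.
  N16 sheds 80 MW to N21, N26, N3, N4: 20 each.
    N21: 10+20 = 30 ≤ 100
    N26: 140+20 = 160 ≤ 160
    N3: 20+20 = 40 ≤ 110
    N4: 20+20 = 40 ≤ 100
  N22 sheds 120 MW to N21, N25, N3, N4, N5: 24 each.
    N21: 30+24 = 54 ≤ 100
    N25: 20+24 = 44 ≤ 90
    N3: 40+24 = 64 ≤ 110
    N4: 40+24 = 64 ≤ 100
    N5: 120+24 = 144 > 140
Round 2 — N5 trips offline.
  N5 sheds 144 MW to N25, N26, N7, N8: 36 each.
    N25: 44+36 = 80 ≤ 90
    N26: 160+36 = 196 > 160
    N7: 30+36 = 66 ≤ 100
    N8: 10+36 = 46 ≤ 60
Round 3 — N26 trips offline.
  N26 sheds 196 MW to N25: 196 each.
    N25: 80+196 = 276 > 90
Round 4 — N25 trips offline.
  N25 sheds 276 MW to N21, N3, N8: 92 each.
    N21: 54+92 = 146 > 100
    N3: 64+92 = 156 > 110
    N8: 46+92 = 138 > 60
Round 5 — N21, N3, N8 trip offline.
  N21 sheds 146 MW: no online neighbours, lost.
  N3 sheds 156 MW to N4, N7: 78 each.
    N4: 64+78 = 142 > 100
    N7: 66+78 = 144 > 100
  N8 sheds 138 MW to N4: 138 each.
    N4: 142+138 = 280 > 100
Round 6 — N4, N7 trip offline.
  N4 sheds 280 MW: no online neighbours, lost.
  N7 sheds 144 MW: no online neighbours, lost.
No further trips.

N16, N21, N22, N25, N26, N3, N4, N5, N7, N8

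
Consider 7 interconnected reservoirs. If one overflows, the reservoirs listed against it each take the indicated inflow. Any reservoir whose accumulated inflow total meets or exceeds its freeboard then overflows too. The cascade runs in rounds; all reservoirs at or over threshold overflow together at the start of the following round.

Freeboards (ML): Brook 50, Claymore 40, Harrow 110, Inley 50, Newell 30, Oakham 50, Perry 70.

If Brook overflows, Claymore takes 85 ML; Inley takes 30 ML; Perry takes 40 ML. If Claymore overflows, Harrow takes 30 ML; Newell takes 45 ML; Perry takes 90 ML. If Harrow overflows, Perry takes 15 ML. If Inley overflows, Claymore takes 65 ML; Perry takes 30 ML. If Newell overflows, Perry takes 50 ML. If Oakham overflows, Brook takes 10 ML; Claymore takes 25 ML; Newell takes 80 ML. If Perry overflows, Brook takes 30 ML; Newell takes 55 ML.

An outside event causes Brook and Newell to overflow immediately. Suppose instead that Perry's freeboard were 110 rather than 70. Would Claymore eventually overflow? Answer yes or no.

yes

With Perry's freeboard at 110:
Round 1 — Brook, Newell overflow (initial).
  Claymore: +85 → 85 ≥ 40
  Inley: +30 → 30 < 50
  Perry: +40+50 → 90 < 110
Round 2 — Claymore overflows.
  Harrow: +30 → 30 < 110
  Perry: +90 → 180 ≥ 110
Round 3 — Perry overflows.
No further overflows.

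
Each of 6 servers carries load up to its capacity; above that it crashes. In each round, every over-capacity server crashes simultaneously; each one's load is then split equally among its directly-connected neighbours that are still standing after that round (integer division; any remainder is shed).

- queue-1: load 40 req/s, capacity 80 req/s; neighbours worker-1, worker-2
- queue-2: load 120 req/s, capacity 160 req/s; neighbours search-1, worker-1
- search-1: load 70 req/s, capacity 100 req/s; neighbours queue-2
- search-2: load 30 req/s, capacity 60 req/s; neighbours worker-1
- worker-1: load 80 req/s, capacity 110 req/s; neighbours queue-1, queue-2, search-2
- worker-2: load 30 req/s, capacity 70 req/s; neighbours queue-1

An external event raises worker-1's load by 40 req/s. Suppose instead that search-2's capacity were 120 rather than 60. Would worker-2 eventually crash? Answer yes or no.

no

With search-2's capacity at 120:
Round 1 — worker-1 at 120 > 110. worker-1 crashes.
  worker-1 sheds 120 req/s to queue-1, queue-2, search-2: 40 each.
    queue-1: 40+40 = 80 ≤ 80
    queue-2: 120+40 = 160 ≤ 160
    search-2: 30+40 = 70 ≤ 120
No further crashes.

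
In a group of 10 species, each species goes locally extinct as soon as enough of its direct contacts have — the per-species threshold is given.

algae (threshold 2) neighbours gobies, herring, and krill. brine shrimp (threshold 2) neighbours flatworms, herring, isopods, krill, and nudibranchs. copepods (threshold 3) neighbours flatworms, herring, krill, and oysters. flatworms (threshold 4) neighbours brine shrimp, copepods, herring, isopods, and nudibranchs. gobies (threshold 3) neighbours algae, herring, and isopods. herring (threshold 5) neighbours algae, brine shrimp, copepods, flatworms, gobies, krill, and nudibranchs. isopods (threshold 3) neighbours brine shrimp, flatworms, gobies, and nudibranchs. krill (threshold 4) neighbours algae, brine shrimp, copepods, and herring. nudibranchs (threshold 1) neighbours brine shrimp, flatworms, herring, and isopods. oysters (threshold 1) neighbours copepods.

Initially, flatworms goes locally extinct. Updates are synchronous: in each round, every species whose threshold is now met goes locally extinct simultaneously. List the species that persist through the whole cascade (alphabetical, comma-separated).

algae, copepods, gobies, herring, krill, oysters

Round 1 — flatworms goes locally extinct (initial).
Round 2 — checking thresholds:
  brine shrimp: 1 of 5 neighbours < 2, holds.
  copepods: 1 of 4 neighbours < 3, holds.
  herring: 1 of 7 neighbours < 5, holds.
  isopods: 1 of 4 neighbours < 3, holds.
  nudibranchs: 1 of 4 neighbours ≥ 1, goes locally extinct.
Round 3 — checking thresholds:
  brine shrimp: 2 of 5 neighbours ≥ 2, goes locally extinct.
  copepods: 1 of 4 neighbours < 3, holds.
  herring: 2 of 7 neighbours < 5, holds.
  isopods: 2 of 4 neighbours < 3, holds.
Round 4 — checking thresholds:
  copepods: 1 of 4 neighbours < 3, holds.
  herring: 3 of 7 neighbours < 5, holds.
  isopods: 3 of 4 neighbours ≥ 3, goes locally extinct.
  krill: 1 of 4 neighbours < 4, holds.
Round 5 — no new extinctions; cascade stops.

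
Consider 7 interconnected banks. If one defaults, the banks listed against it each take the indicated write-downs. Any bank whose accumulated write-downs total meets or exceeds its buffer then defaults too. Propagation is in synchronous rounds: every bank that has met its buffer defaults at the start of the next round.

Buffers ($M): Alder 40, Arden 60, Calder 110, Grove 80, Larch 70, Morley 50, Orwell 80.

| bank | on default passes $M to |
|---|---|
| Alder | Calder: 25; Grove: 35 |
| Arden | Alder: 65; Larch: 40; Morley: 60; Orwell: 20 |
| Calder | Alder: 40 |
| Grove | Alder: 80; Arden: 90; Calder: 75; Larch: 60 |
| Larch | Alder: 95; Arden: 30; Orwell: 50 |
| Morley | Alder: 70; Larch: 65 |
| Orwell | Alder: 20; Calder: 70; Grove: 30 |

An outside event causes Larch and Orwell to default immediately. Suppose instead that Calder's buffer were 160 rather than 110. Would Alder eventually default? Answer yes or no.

yes

With Calder's buffer at 160:
Round 1 — Larch, Orwell default (initial).
  Alder: +95+20 → 115 ≥ 40
  Arden: +30 → 30 < 60
  Calder: +70 → 70 < 160
  Grove: +30 → 30 < 80
Round 2 — Alder defaults.
  Calder: +25 → 95 < 160
  Grove: +35 → 65 < 80
No further defaults.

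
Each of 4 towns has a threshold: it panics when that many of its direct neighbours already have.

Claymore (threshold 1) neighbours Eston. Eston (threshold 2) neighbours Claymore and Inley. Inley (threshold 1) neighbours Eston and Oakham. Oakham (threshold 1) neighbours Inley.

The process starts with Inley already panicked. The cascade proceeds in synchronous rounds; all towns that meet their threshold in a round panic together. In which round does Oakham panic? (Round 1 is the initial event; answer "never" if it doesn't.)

Round 1 — Inley panics (initial).
Round 2 — checking thresholds:
  Eston: 1 of 2 neighbours < 2, below threshold.
  Oakham: 1 of 1 neighbours ≥ 1, panics.
Round 3 — no new panics; cascade stops.

2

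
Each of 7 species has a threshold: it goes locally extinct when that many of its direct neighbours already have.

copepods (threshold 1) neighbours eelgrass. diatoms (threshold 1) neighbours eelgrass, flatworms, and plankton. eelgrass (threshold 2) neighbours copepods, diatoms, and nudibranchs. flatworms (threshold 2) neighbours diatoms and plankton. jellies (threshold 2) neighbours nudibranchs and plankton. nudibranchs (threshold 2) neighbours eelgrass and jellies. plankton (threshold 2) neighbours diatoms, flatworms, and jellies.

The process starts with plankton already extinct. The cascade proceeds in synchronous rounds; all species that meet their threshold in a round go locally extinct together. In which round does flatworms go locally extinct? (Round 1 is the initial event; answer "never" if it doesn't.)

Round 1 — plankton goes locally extinct (initial).
Round 2 — checking thresholds:
  diatoms: 1 of 3 neighbours ≥ 1, goes locally extinct.
  flatworms: 1 of 2 neighbours < 2, not yet.
  jellies: 1 of 2 neighbours < 2, not yet.
Round 3 — checking thresholds:
  eelgrass: 1 of 3 neighbours < 2, not yet.
  flatworms: 2 of 2 neighbours ≥ 2, goes locally extinct.
  jellies: 1 of 2 neighbours < 2, not yet.
Round 4 — no new extinctions; cascade stops.

3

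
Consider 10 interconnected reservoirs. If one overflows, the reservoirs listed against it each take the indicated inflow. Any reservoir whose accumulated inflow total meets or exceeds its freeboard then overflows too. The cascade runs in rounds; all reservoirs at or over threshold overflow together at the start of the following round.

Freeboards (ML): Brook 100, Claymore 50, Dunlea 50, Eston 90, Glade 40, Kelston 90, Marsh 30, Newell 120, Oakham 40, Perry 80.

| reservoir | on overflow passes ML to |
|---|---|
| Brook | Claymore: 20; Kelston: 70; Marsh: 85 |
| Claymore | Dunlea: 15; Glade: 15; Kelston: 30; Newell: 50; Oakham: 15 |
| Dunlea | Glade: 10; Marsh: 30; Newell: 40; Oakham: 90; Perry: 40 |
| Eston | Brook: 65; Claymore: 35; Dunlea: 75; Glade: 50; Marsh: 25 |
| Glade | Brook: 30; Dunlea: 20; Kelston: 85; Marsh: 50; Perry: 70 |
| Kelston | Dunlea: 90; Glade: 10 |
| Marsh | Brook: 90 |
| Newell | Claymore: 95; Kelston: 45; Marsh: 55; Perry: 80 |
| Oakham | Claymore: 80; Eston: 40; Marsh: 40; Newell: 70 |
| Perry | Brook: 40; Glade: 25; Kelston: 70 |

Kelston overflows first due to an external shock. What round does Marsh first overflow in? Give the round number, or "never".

Round 1 — Kelston overflows (initial).
  Dunlea: +90 → 90 ≥ 50
  Glade: +10 → 10 < 40
Round 2 — Dunlea overflows.
  Glade: +10 → 20 < 40
  Marsh: +30 → 30 ≥ 30
  Newell: +40 → 40 < 120
  Oakham: +90 → 90 ≥ 40
  Perry: +40 → 40 < 80
Round 3 — Marsh, Oakham overflow.
  Brook: +90 → 90 < 100
  Claymore: +80 → 80 ≥ 50
  Eston: +40 → 40 < 90
  Newell: +70 → 110 < 120
Round 4 — Claymore overflows.
  Glade: +15 → 35 < 40
  Newell: +50 → 160 ≥ 120
Round 5 — Newell overflows.
  Perry: +80 → 120 ≥ 80
Round 6 — Perry overflows.
  Brook: +40 → 130 ≥ 100
  Glade: +25 → 60 ≥ 40
Round 7 — Brook, Glade overflow.
No further overflows.

3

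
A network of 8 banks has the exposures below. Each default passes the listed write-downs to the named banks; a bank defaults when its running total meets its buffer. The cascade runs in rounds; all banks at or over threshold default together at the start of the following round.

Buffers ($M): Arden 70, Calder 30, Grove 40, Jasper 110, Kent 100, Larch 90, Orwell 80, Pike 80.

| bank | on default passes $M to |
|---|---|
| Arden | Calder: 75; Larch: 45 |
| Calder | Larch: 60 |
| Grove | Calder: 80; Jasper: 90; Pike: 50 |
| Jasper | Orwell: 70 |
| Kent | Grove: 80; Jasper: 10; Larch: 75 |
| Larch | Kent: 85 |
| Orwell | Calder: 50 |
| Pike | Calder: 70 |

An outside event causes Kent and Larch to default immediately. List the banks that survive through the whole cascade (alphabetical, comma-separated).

Arden, Jasper, Orwell, Pike

Round 1 — Kent, Larch default (initial).
  Grove: +80 → 80 ≥ 40
  Jasper: +10 → 10 < 110
Round 2 — Grove defaults.
  Calder: +80 → 80 ≥ 30
  Jasper: +90 → 100 < 110
  Pike: +50 → 50 < 80
Round 3 — Calder defaults.
No further defaults.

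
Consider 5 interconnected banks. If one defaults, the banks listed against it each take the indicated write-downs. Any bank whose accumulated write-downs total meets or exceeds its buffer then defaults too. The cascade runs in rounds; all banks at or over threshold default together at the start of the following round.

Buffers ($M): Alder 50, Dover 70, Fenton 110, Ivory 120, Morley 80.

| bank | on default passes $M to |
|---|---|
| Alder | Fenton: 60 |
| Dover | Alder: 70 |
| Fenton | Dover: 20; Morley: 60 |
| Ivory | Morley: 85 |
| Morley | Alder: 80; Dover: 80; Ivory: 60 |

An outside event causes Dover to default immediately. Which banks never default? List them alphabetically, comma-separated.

Round 1 — Dover defaults (initial).
  Alder: +70 → 70 ≥ 50
Round 2 — Alder defaults.
  Fenton: +60 → 60 < 110
No further defaults.

Fenton, Ivory, Morley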